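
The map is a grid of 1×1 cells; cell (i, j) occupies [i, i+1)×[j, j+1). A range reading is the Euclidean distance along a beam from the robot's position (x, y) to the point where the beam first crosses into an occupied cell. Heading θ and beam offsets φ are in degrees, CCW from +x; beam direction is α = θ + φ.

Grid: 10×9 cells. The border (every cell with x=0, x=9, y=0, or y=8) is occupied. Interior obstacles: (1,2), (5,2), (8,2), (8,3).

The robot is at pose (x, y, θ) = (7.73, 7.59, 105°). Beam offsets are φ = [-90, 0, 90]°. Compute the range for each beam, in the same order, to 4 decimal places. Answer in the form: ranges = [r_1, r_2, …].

ranges = [1.3148, 0.4245, 6.9674]

beam 1: φ=-90°, α=15°
  direction (0.9659, 0.2588); cell (7,7); t to first gridline: x 0.2795, y 1.5841 (then +1.0353 / +3.8637)
    (8,7) via x @ 0.2795
    (9,7) via x @ 1.3148  # hit
  → r_1 = 1.3148
beam 2: φ=0°, α=105°
  direction (-0.2588, 0.9659); cell (7,7); t to first gridline: x 2.8205, y 0.4245 (then +3.8637 / +1.0353)
    (7,8) via y @ 0.4245  # hit
  → r_2 = 0.4245
beam 3: φ=90°, α=195°
  direction (-0.9659, -0.2588); cell (7,7); t to first gridline: x 0.7558, y 2.2796 (then +1.0353 / +3.8637)
    (6,7) via x @ 0.7558
    (5,7) via x @ 1.7910
    (5,6) via y @ 2.2796
    (4,6) via x @ 2.8263
    (3,6) via x @ 3.8616
    (2,6) via x @ 4.8969
    (1,6) via x @ 5.9321
    (1,5) via y @ 6.1433
    (0,5) via x @ 6.9674  # hit
  → r_3 = 6.9674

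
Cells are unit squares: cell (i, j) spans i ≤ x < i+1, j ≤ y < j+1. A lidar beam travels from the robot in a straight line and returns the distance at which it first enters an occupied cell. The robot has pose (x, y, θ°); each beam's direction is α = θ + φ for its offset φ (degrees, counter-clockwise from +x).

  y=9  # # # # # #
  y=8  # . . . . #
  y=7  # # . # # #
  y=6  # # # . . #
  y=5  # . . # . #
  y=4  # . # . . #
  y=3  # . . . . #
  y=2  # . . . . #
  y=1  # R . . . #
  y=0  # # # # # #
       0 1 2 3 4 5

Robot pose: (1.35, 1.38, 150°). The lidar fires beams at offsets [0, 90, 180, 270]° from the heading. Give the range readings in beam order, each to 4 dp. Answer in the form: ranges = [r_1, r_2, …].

ranges = [0.4041, 0.4388, 0.7600, 3.0253]

beam 1: φ=0°, α=150°
  dir = (cos 150°, sin 150°) = (-0.8660, 0.5000); from cell (1,1)
  next x-line at t=0.4041, next y-line at t=1.2400; Δt_x=1.1547, Δt_y=2.0000
    x: enter (0,1) at t=0.4041 ← occupied
  → r_1 = 0.4041
beam 2: φ=90°, α=240°
  dir = (cos 240°, sin 240°) = (-0.5000, -0.8660); from cell (1,1)
  next x-line at t=0.7000, next y-line at t=0.4388; Δt_x=2.0000, Δt_y=1.1547
    y: enter (1,0) at t=0.4388 ← occupied
  → r_2 = 0.4388
beam 3: φ=180°, α=330°
  dir = (cos 330°, sin 330°) = (0.8660, -0.5000); from cell (1,1)
  next x-line at t=0.7506, next y-line at t=0.7600; Δt_x=1.1547, Δt_y=2.0000
    x: enter (2,1) at t=0.7506
    y: enter (2,0) at t=0.7600 ← occupied
  → r_3 = 0.7600
beam 4: φ=270°, α=60°
  dir = (cos 60°, sin 60°) = (0.5000, 0.8660); from cell (1,1)
  next x-line at t=1.3000, next y-line at t=0.7159; Δt_x=2.0000, Δt_y=1.1547
    y: enter (1,2) at t=0.7159
    x: enter (2,2) at t=1.3000
    y: enter (2,3) at t=1.8706
    y: enter (2,4) at t=3.0253 ← occupied
  → r_4 = 3.0253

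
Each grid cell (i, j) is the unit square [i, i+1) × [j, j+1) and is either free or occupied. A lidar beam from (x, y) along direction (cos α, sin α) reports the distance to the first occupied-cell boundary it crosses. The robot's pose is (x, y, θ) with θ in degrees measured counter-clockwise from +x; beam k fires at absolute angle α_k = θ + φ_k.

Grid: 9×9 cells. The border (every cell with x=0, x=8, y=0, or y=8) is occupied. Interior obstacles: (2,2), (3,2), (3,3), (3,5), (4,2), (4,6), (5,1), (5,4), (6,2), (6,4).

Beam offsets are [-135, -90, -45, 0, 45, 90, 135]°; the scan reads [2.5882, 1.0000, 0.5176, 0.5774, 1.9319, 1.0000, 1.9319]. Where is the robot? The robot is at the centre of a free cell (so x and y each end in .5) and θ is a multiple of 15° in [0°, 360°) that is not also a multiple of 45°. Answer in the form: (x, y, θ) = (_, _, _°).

(x, y, θ) = (7.5, 3.5, 30°)

The pose lattice has 39·16 = 624 candidates. Test each by forward raycasting.
  (6.5, 7.5, 150°): beam 1 = 1.5529 ≠ 2.5882 ✗
  (3.5, 1.5, 15°): beam 1 = 0.5774 ≠ 2.5882 ✗
  (2.5, 5.5, 150°): beam 1 = 0.5176 ≠ 2.5882 ✗
  (6.5, 6.5, 150°): beam 1 = 1.5529 ≠ 2.5882 ✗
  …
  (7.5, 3.5, 30°): r_1=2.5882, r_2=1.0000, r_3=0.5176, r_4=0.5774, r_5=1.9319, r_6=1.0000, r_7=1.9319 — all match ✓
Unique over the lattice → pose = (7.5, 3.5, 30°).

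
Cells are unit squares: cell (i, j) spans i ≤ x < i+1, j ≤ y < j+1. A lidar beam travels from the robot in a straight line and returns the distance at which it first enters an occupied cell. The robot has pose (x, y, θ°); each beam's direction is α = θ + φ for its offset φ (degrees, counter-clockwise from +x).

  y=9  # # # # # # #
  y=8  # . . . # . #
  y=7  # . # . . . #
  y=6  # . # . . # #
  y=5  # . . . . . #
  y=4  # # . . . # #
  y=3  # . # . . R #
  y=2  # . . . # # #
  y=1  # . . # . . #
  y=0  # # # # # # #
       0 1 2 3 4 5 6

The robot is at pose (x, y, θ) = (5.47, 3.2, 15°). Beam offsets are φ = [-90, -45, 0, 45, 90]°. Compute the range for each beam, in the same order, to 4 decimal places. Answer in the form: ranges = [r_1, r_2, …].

ranges = [0.2071, 0.4000, 0.5487, 0.9238, 0.8282]

beam 1: φ=-90°, α=285°
  cosα=0.2588 sinα=-0.9659 | (5,3) | tMaxX 2.0478 tMaxY 0.2071 | tΔX 3.8637 tΔY 1.0353
    t=0.2071 [y] (5,2) — stop
  → r_1 = 0.2071
beam 2: φ=-45°, α=330°
  cosα=0.8660 sinα=-0.5000 | (5,3) | tMaxX 0.6120 tMaxY 0.4000 | tΔX 1.1547 tΔY 2.0000
    t=0.4000 [y] (5,2) — stop
  → r_2 = 0.4000
beam 3: φ=0°, α=15°
  cosα=0.9659 sinα=0.2588 | (5,3) | tMaxX 0.5487 tMaxY 3.0910 | tΔX 1.0353 tΔY 3.8637
    t=0.5487 [x] (6,3) — stop
  → r_3 = 0.5487
beam 4: φ=45°, α=60°
  cosα=0.5000 sinα=0.8660 | (5,3) | tMaxX 1.0600 tMaxY 0.9238 | tΔX 2.0000 tΔY 1.1547
    t=0.9238 [y] (5,4) — stop
  → r_4 = 0.9238
beam 5: φ=90°, α=105°
  cosα=-0.2588 sinα=0.9659 | (5,3) | tMaxX 1.8159 tMaxY 0.8282 | tΔX 3.8637 tΔY 1.0353
    t=0.8282 [y] (5,4) — stop
  → r_5 = 0.8282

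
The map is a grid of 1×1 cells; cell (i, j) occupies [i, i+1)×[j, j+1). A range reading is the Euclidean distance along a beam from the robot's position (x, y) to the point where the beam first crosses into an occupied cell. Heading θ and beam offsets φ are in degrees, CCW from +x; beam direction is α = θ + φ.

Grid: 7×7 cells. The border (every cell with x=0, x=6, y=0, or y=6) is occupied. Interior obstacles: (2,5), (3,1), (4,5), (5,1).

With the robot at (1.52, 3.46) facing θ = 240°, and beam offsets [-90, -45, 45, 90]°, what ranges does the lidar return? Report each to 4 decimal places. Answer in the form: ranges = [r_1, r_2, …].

beam 1: φ=-90°, α=150°
  dir = (cos 150°, sin 150°) = (-0.8660, 0.5000); from cell (1,3)
  next x-line at t=0.6004, next y-line at t=1.0800; Δt_x=1.1547, Δt_y=2.0000
    x: enter (0,3) at t=0.6004 ← occupied
  → r_1 = 0.6004
beam 2: φ=-45°, α=195°
  dir = (cos 195°, sin 195°) = (-0.9659, -0.2588); from cell (1,3)
  next x-line at t=0.5383, next y-line at t=1.7773; Δt_x=1.0353, Δt_y=3.8637
    x: enter (0,3) at t=0.5383 ← occupied
  → r_2 = 0.5383
beam 3: φ=45°, α=285°
  dir = (cos 285°, sin 285°) = (0.2588, -0.9659); from cell (1,3)
  next x-line at t=1.8546, next y-line at t=0.4762; Δt_x=3.8637, Δt_y=1.0353
    y: enter (1,2) at t=0.4762
    y: enter (1,1) at t=1.5115
    x: enter (2,1) at t=1.8546
    y: enter (2,0) at t=2.5468 ← occupied
  → r_3 = 2.5468
beam 4: φ=90°, α=330°
  dir = (cos 330°, sin 330°) = (0.8660, -0.5000); from cell (1,3)
  next x-line at t=0.5543, next y-line at t=0.9200; Δt_x=1.1547, Δt_y=2.0000
    x: enter (2,3) at t=0.5543
    y: enter (2,2) at t=0.9200
    x: enter (3,2) at t=1.7090
    x: enter (4,2) at t=2.8637
    y: enter (4,1) at t=2.9200
    x: enter (5,1) at t=4.0184 ← occupied
  → r_4 = 4.0184

ranges = [0.6004, 0.5383, 2.5468, 4.0184]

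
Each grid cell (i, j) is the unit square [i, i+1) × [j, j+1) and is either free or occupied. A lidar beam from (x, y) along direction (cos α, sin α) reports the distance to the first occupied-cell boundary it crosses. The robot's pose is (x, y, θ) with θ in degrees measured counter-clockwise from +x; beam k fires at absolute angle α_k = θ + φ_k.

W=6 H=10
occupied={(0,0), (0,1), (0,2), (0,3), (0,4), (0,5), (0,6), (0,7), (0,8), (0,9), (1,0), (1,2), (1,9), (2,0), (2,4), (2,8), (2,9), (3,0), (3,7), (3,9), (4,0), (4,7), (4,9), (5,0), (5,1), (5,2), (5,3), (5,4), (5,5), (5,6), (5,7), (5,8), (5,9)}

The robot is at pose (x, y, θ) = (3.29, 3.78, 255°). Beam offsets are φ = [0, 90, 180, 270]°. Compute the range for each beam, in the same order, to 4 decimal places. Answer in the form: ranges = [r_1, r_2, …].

ranges = [2.8781, 1.7703, 3.3336, 0.8500]

beam 1: φ=0°, α=255°
  d=(-0.2588,-0.9659)  start (3,3)  tX=1.1205 tY=0.8075  stride 1/|dx|=3.8637 1/|dy|=1.0353
    cross y-line → (3,2), t=0.8075
    cross x-line → (2,2), t=1.1205
    cross y-line → (2,1), t=1.8428
    cross y-line → (2,0), t=2.8781 (wall)
  → r_1 = 2.8781
beam 2: φ=90°, α=345°
  d=(0.9659,-0.2588)  start (3,3)  tX=0.7350 tY=3.0137  stride 1/|dx|=1.0353 1/|dy|=3.8637
    cross x-line → (4,3), t=0.7350
    cross x-line → (5,3), t=1.7703 (wall)
  → r_2 = 1.7703
beam 3: φ=180°, α=75°
  d=(0.2588,0.9659)  start (3,3)  tX=2.7432 tY=0.2278  stride 1/|dx|=3.8637 1/|dy|=1.0353
    cross y-line → (3,4), t=0.2278
    cross y-line → (3,5), t=1.2630
    cross y-line → (3,6), t=2.2983
    cross x-line → (4,6), t=2.7432
    cross y-line → (4,7), t=3.3336 (wall)
  → r_3 = 3.3336
beam 4: φ=270°, α=165°
  d=(-0.9659,0.2588)  start (3,3)  tX=0.3002 tY=0.8500  stride 1/|dx|=1.0353 1/|dy|=3.8637
    cross x-line → (2,3), t=0.3002
    cross y-line → (2,4), t=0.8500 (wall)
  → r_4 = 0.8500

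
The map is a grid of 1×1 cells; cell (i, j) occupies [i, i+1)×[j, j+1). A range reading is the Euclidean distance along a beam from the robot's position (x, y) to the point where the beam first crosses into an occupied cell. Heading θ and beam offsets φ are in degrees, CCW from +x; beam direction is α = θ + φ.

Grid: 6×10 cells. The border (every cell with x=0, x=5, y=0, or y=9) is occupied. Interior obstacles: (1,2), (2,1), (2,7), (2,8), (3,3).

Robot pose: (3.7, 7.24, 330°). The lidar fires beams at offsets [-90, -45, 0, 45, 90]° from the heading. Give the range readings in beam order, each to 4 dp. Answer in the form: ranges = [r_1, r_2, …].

ranges = [4.8959, 5.0228, 1.5011, 1.3459, 2.0323]

beam 1: φ=-90°, α=240°
  direction (-0.5000, -0.8660); cell (3,7); t to first gridline: x 1.4000, y 0.2771 (then +2.0000 / +1.1547)
    (3,6) via y @ 0.2771
    (2,6) via x @ 1.4000
    (2,5) via y @ 1.4318
    (2,4) via y @ 2.5865
    (1,4) via x @ 3.4000
    (1,3) via y @ 3.7412
    (1,2) via y @ 4.8959  # hit
  → r_1 = 4.8959
beam 2: φ=-45°, α=285°
  direction (0.2588, -0.9659); cell (3,7); t to first gridline: x 1.1591, y 0.2485 (then +3.8637 / +1.0353)
    (3,6) via y @ 0.2485
    (4,6) via x @ 1.1591
    (4,5) via y @ 1.2837
    (4,4) via y @ 2.3190
    (4,3) via y @ 3.3543
    (4,2) via y @ 4.3896
    (5,2) via x @ 5.0228  # hit
  → r_2 = 5.0228
beam 3: φ=0°, α=330°
  direction (0.8660, -0.5000); cell (3,7); t to first gridline: x 0.3464, y 0.4800 (then +1.1547 / +2.0000)
    (4,7) via x @ 0.3464
    (4,6) via y @ 0.4800
    (5,6) via x @ 1.5011  # hit
  → r_3 = 1.5011
beam 4: φ=45°, α=15°
  direction (0.9659, 0.2588); cell (3,7); t to first gridline: x 0.3106, y 2.9364 (then +1.0353 / +3.8637)
    (4,7) via x @ 0.3106
    (5,7) via x @ 1.3459  # hit
  → r_4 = 1.3459
beam 5: φ=90°, α=60°
  direction (0.5000, 0.8660); cell (3,7); t to first gridline: x 0.6000, y 0.8776 (then +2.0000 / +1.1547)
    (4,7) via x @ 0.6000
    (4,8) via y @ 0.8776
    (4,9) via y @ 2.0323  # hit
  → r_5 = 2.0323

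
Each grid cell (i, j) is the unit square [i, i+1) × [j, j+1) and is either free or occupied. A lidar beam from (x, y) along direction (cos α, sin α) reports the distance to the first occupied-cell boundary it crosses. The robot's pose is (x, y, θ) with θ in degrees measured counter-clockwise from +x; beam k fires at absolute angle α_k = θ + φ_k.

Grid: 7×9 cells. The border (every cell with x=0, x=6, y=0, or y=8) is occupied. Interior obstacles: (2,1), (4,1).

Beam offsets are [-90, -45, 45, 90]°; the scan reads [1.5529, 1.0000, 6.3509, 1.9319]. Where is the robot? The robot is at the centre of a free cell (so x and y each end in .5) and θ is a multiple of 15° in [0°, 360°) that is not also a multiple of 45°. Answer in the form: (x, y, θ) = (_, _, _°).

(x, y, θ) = (1.5, 2.5, 15°)

The pose lattice has 33·16 = 528 candidates. Test each by forward raycasting.
  (1.5, 5.5, 345°): beam 1 = 1.9319 ≠ 1.5529 ✗
  (5.5, 2.5, 300°): beam 1 = 1.0000 ≠ 1.5529 ✗
  (1.5, 4.5, 255°): beam 1 = 0.5176 ≠ 1.5529 ✗
  (4.5, 7.5, 195°): beam 1 = 0.5176 ≠ 1.5529 ✗
  …
  (1.5, 2.5, 15°): r_1=1.5529, r_2=1.0000, r_3=6.3509, r_4=1.9319 — all match ✓
Only this pose fits every beam.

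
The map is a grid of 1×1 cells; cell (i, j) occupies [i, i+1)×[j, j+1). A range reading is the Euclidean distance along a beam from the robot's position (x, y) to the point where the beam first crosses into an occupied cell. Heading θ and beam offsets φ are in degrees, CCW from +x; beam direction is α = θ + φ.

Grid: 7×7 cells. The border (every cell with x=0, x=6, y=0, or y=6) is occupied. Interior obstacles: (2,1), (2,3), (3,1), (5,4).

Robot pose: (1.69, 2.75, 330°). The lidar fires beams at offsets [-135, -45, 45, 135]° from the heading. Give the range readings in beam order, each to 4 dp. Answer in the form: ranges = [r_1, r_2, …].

beam 1: φ=-135°, α=195°
  direction (-0.9659, -0.2588); cell (1,2); t to first gridline: x 0.7143, y 2.8978 (then +1.0353 / +3.8637)
    (0,2) via x @ 0.7143  # hit
  → r_1 = 0.7143
beam 2: φ=-45°, α=285°
  direction (0.2588, -0.9659); cell (1,2); t to first gridline: x 1.1977, y 0.7765 (then +3.8637 / +1.0353)
    (1,1) via y @ 0.7765
    (2,1) via x @ 1.1977  # hit
  → r_2 = 1.1977
beam 3: φ=45°, α=15°
  direction (0.9659, 0.2588); cell (1,2); t to first gridline: x 0.3209, y 0.9659 (then +1.0353 / +3.8637)
    (2,2) via x @ 0.3209
    (2,3) via y @ 0.9659  # hit
  → r_3 = 0.9659
beam 4: φ=135°, α=105°
  direction (-0.2588, 0.9659); cell (1,2); t to first gridline: x 2.6660, y 0.2588 (then +3.8637 / +1.0353)
    (1,3) via y @ 0.2588
    (1,4) via y @ 1.2941
    (1,5) via y @ 2.3294
    (0,5) via x @ 2.6660  # hit
  → r_4 = 2.6660

ranges = [0.7143, 1.1977, 0.9659, 2.6660]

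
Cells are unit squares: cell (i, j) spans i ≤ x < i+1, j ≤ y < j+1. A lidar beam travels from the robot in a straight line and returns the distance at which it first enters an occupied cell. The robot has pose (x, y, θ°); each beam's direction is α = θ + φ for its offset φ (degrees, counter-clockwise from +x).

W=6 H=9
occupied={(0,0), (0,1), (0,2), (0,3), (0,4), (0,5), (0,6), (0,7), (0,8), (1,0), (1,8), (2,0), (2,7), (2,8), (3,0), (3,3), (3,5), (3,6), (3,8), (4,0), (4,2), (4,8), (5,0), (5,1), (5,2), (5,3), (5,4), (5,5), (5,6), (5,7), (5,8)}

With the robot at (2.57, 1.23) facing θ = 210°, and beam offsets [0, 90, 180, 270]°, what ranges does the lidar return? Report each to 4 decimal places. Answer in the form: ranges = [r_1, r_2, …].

beam 1: φ=0°, α=210°
  direction (-0.8660, -0.5000); cell (2,1); t to first gridline: x 0.6582, y 0.4600 (then +1.1547 / +2.0000)
    (2,0) via y @ 0.4600  # hit
  → r_1 = 0.4600
beam 2: φ=90°, α=300°
  direction (0.5000, -0.8660); cell (2,1); t to first gridline: x 0.8600, y 0.2656 (then +2.0000 / +1.1547)
    (2,0) via y @ 0.2656  # hit
  → r_2 = 0.2656
beam 3: φ=180°, α=30°
  direction (0.8660, 0.5000); cell (2,1); t to first gridline: x 0.4965, y 1.5400 (then +1.1547 / +2.0000)
    (3,1) via x @ 0.4965
    (3,2) via y @ 1.5400
    (4,2) via x @ 1.6512  # hit
  → r_3 = 1.6512
beam 4: φ=270°, α=120°
  direction (-0.5000, 0.8660); cell (2,1); t to first gridline: x 1.1400, y 0.8891 (then +2.0000 / +1.1547)
    (2,2) via y @ 0.8891
    (1,2) via x @ 1.1400
    (1,3) via y @ 2.0438
    (0,3) via x @ 3.1400  # hit
  → r_4 = 3.1400

ranges = [0.4600, 0.2656, 1.6512, 3.1400]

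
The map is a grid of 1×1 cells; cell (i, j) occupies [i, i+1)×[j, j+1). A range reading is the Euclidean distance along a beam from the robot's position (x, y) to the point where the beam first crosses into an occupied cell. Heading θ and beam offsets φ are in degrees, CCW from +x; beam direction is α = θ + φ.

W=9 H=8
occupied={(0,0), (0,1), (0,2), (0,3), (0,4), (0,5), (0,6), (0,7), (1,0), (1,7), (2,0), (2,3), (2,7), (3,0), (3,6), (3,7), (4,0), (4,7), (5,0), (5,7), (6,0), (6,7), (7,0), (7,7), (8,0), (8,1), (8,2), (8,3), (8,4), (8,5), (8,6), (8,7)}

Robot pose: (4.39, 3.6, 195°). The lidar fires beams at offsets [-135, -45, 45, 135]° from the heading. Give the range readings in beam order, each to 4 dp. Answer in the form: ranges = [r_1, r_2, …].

beam 1: φ=-135°, α=60°
  direction (0.5000, 0.8660); cell (4,3); t to first gridline: x 1.2200, y 0.4619 (then +2.0000 / +1.1547)
    (4,4) via y @ 0.4619
    (5,4) via x @ 1.2200
    (5,5) via y @ 1.6166
    (5,6) via y @ 2.7713
    (6,6) via x @ 3.2200
    (6,7) via y @ 3.9260  # hit
  → r_1 = 3.9260
beam 2: φ=-45°, α=150°
  direction (-0.8660, 0.5000); cell (4,3); t to first gridline: x 0.4503, y 0.8000 (then +1.1547 / +2.0000)
    (3,3) via x @ 0.4503
    (3,4) via y @ 0.8000
    (2,4) via x @ 1.6050
    (1,4) via x @ 2.7597
    (1,5) via y @ 2.8000
    (0,5) via x @ 3.9144  # hit
  → r_2 = 3.9144
beam 3: φ=45°, α=240°
  direction (-0.5000, -0.8660); cell (4,3); t to first gridline: x 0.7800, y 0.6928 (then +2.0000 / +1.1547)
    (4,2) via y @ 0.6928
    (3,2) via x @ 0.7800
    (3,1) via y @ 1.8475
    (2,1) via x @ 2.7800
    (2,0) via y @ 3.0022  # hit
  → r_3 = 3.0022
beam 4: φ=135°, α=330°
  direction (0.8660, -0.5000); cell (4,3); t to first gridline: x 0.7044, y 1.2000 (then +1.1547 / +2.0000)
    (5,3) via x @ 0.7044
    (5,2) via y @ 1.2000
    (6,2) via x @ 1.8591
    (7,2) via x @ 3.0138
    (7,1) via y @ 3.2000
    (8,1) via x @ 4.1685  # hit
  → r_4 = 4.1685

ranges = [3.9260, 3.9144, 3.0022, 4.1685]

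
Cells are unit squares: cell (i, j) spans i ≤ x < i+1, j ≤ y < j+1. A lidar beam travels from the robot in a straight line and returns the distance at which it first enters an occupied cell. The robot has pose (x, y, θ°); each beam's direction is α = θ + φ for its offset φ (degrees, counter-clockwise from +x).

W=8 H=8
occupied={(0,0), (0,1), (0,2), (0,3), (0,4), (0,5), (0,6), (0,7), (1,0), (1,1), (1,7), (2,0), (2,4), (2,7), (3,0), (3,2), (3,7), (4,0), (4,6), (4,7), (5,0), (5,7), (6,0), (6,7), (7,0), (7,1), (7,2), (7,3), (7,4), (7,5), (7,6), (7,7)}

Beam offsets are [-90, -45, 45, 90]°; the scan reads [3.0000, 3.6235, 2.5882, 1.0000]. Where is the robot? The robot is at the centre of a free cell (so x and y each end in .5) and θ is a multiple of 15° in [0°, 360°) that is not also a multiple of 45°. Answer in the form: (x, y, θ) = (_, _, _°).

(x, y, θ) = (6.5, 3.5, 210°)

The pose lattice has 32·16 = 512 candidates. Test each by forward raycasting.
  (5.5, 1.5, 240°): beam 1 = 1.7321 ≠ 3.0000 ✗
  (1.5, 2.5, 300°): beam 1 = 0.5774 ≠ 3.0000 ✗
  (3.5, 4.5, 345°): beam 1 = 1.5529 ≠ 3.0000 ✗
  (5.5, 4.5, 105°): beam 1 = 1.5529 ≠ 3.0000 ✗
  …
  (6.5, 3.5, 210°): r_1=3.0000, r_2=3.6235, r_3=2.5882, r_4=1.0000 — all match ✓
No second candidate reproduces the full scan.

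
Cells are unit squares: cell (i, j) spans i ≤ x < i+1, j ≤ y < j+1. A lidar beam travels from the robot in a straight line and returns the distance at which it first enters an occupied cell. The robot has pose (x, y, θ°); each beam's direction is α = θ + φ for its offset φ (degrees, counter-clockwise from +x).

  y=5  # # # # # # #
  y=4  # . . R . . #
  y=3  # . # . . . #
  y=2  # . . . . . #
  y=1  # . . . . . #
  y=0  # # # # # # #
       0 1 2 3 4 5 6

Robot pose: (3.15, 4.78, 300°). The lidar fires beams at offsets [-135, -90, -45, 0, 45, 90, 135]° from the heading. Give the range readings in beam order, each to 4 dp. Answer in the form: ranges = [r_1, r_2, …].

ranges = [0.8500, 2.4826, 0.8075, 4.3648, 2.9505, 0.4400, 0.2278]

beam 1: φ=-135°, α=165°
  cosα=-0.9659 sinα=0.2588 | (3,4) | tMaxX 0.1553 tMaxY 0.8500 | tΔX 1.0353 tΔY 3.8637
    t=0.1553 [x] (2,4)
    t=0.8500 [y] (2,5) — stop
  → r_1 = 0.8500
beam 2: φ=-90°, α=210°
  cosα=-0.8660 sinα=-0.5000 | (3,4) | tMaxX 0.1732 tMaxY 1.5600 | tΔX 1.1547 tΔY 2.0000
    t=0.1732 [x] (2,4)
    t=1.3279 [x] (1,4)
    t=1.5600 [y] (1,3)
    t=2.4826 [x] (0,3) — stop
  → r_2 = 2.4826
beam 3: φ=-45°, α=255°
  cosα=-0.2588 sinα=-0.9659 | (3,4) | tMaxX 0.5796 tMaxY 0.8075 | tΔX 3.8637 tΔY 1.0353
    t=0.5796 [x] (2,4)
    t=0.8075 [y] (2,3) — stop
  → r_3 = 0.8075
beam 4: φ=0°, α=300°
  cosα=0.5000 sinα=-0.8660 | (3,4) | tMaxX 1.7000 tMaxY 0.9007 | tΔX 2.0000 tΔY 1.1547
    t=0.9007 [y] (3,3)
    t=1.7000 [x] (4,3)
    t=2.0554 [y] (4,2)
    t=3.2101 [y] (4,1)
    t=3.7000 [x] (5,1)
    t=4.3648 [y] (5,0) — stop
  → r_4 = 4.3648
beam 5: φ=45°, α=345°
  cosα=0.9659 sinα=-0.2588 | (3,4) | tMaxX 0.8800 tMaxY 3.0137 | tΔX 1.0353 tΔY 3.8637
    t=0.8800 [x] (4,4)
    t=1.9153 [x] (5,4)
    t=2.9505 [x] (6,4) — stop
  → r_5 = 2.9505
beam 6: φ=90°, α=30°
  cosα=0.8660 sinα=0.5000 | (3,4) | tMaxX 0.9815 tMaxY 0.4400 | tΔX 1.1547 tΔY 2.0000
    t=0.4400 [y] (3,5) — stop
  → r_6 = 0.4400
beam 7: φ=135°, α=75°
  cosα=0.2588 sinα=0.9659 | (3,4) | tMaxX 3.2841 tMaxY 0.2278 | tΔX 3.8637 tΔY 1.0353
    t=0.2278 [y] (3,5) — stop
  → r_7 = 0.2278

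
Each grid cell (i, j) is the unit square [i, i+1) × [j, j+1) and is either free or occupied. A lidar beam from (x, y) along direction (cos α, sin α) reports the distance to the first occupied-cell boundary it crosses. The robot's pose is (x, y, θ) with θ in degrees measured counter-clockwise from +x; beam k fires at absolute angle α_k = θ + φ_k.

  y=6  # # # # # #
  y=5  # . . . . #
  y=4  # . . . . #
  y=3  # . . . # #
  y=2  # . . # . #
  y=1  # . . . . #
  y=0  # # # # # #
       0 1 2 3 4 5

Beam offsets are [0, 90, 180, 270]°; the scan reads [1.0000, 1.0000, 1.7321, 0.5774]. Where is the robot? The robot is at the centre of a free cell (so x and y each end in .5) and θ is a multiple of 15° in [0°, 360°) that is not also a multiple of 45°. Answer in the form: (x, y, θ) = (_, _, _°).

(x, y, θ) = (2.5, 1.5, 330°)

Enumerate (i+0.5, j+0.5, θ) over the 18 free cells and 16 admissible headings. For each, cast all 4 beams and compare to the given ranges.
  (4.5, 1.5, 165°): beam 1 = 3.6235 ≠ 1.0000 ✗
  (2.5, 1.5, 255°): beam 1 = 0.5176 ≠ 1.0000 ✗
  (1.5, 2.5, 60°): beam 1 = 4.0415 ≠ 1.0000 ✗
  …
  (2.5, 1.5, 330°): r_1=1.0000, r_2=1.0000, r_3=1.7321, r_4=0.5774 — all match ✓
No second candidate reproduces the full scan.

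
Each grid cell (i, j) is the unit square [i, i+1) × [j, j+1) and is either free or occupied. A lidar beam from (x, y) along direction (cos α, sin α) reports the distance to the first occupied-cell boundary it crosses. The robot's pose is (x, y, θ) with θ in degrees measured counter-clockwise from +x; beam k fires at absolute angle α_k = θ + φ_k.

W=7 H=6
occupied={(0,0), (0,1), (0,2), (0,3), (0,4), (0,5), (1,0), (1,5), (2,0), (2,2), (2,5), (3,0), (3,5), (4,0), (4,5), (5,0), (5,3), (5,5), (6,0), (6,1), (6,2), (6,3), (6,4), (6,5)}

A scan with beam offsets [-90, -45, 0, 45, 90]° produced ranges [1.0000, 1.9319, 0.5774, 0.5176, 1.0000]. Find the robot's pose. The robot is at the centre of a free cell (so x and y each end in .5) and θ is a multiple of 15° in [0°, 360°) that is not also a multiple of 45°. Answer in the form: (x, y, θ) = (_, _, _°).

(x, y, θ) = (3.5, 1.5, 240°)

The pose lattice has 18·16 = 288 candidates. Test each by forward raycasting.
  (5.5, 4.5, 285°): beam 1 = 4.6587 ≠ 1.0000 ✗
  (2.5, 3.5, 240°): beam 1 = 1.7321 ≠ 1.0000 ✗
  (1.5, 4.5, 330°): beam 3 = 5.1962 ≠ 0.5774 ✗
  (1.5, 2.5, 240°): beam 1 = 0.5774 ≠ 1.0000 ✗
  (5.5, 2.5, 330°): beam 1 = 1.7321 ≠ 1.0000 ✗
  …
  (3.5, 1.5, 240°): r_1=1.0000, r_2=1.9319, r_3=0.5774, r_4=0.5176, r_5=1.0000 — all match ✓
Unique over the lattice → pose = (3.5, 1.5, 240°).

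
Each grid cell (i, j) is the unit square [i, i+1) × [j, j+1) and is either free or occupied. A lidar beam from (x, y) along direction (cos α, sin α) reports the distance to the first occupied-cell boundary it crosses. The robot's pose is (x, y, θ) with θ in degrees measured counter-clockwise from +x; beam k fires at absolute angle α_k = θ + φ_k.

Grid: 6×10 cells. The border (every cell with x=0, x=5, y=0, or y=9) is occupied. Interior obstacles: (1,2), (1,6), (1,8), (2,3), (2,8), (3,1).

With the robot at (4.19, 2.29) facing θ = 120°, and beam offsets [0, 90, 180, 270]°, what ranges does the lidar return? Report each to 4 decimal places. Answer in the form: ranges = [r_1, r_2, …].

ranges = [4.3800, 0.5800, 1.4896, 0.9353]

beam 1: φ=0°, α=120°
  d=(-0.5000,0.8660)  start (4,2)  tX=0.3800 tY=0.8198  stride 1/|dx|=2.0000 1/|dy|=1.1547
    cross x-line → (3,2), t=0.3800
    cross y-line → (3,3), t=0.8198
    cross y-line → (3,4), t=1.9745
    cross x-line → (2,4), t=2.3800
    cross y-line → (2,5), t=3.1292
    cross y-line → (2,6), t=4.2839
    cross x-line → (1,6), t=4.3800 (wall)
  → r_1 = 4.3800
beam 2: φ=90°, α=210°
  d=(-0.8660,-0.5000)  start (4,2)  tX=0.2194 tY=0.5800  stride 1/|dx|=1.1547 1/|dy|=2.0000
    cross x-line → (3,2), t=0.2194
    cross y-line → (3,1), t=0.5800 (wall)
  → r_2 = 0.5800
beam 3: φ=180°, α=300°
  d=(0.5000,-0.8660)  start (4,2)  tX=1.6200 tY=0.3349  stride 1/|dx|=2.0000 1/|dy|=1.1547
    cross y-line → (4,1), t=0.3349
    cross y-line → (4,0), t=1.4896 (wall)
  → r_3 = 1.4896
beam 4: φ=270°, α=30°
  d=(0.8660,0.5000)  start (4,2)  tX=0.9353 tY=1.4200  stride 1/|dx|=1.1547 1/|dy|=2.0000
    cross x-line → (5,2), t=0.9353 (wall)
  → r_4 = 0.9353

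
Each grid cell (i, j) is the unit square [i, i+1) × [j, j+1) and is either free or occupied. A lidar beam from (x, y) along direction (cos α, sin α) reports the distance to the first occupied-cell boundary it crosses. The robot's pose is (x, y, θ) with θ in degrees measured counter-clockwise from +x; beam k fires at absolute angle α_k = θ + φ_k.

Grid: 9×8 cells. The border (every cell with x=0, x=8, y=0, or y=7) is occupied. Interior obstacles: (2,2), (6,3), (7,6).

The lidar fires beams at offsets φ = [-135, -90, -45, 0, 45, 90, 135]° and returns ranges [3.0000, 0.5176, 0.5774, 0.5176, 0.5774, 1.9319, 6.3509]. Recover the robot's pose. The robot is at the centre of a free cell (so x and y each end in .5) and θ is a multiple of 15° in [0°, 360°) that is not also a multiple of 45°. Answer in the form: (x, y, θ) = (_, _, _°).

The pose lattice has 39·16 = 624 candidates. Test each by forward raycasting.
  (1.5, 6.5, 300°): beam 1 = 0.5176 ≠ 3.0000 ✗
  (1.5, 2.5, 300°): beam 1 = 0.5176 ≠ 3.0000 ✗
  (7.5, 4.5, 165°): beam 1 = 0.5774 ≠ 3.0000 ✗
  (2.5, 1.5, 300°): beam 1 = 1.5529 ≠ 3.0000 ✗
  (7.5, 2.5, 195°): beam 1 = 1.0000 ≠ 3.0000 ✗
  …
  (6.5, 6.5, 75°): r_1=3.0000, r_2=0.5176, r_3=0.5774, r_4=0.5176, r_5=0.5774, r_6=1.9319, r_7=6.3509 — all match ✓
Only this pose fits every beam.

(x, y, θ) = (6.5, 6.5, 75°)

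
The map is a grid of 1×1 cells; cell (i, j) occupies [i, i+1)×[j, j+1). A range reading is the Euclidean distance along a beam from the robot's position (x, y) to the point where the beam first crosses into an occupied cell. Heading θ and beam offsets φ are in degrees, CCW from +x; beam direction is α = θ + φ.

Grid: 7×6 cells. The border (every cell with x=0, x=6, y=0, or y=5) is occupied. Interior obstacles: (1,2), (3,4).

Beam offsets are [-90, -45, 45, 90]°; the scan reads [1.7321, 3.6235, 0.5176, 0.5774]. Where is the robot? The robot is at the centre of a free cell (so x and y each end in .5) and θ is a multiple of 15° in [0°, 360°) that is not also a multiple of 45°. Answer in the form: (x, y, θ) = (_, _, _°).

(x, y, θ) = (2.5, 4.5, 330°)

Candidates: 18 free-cell centres × 16 headings = 288 poses. Raycast each; keep the one whose scan matches to 4 dp.
  (4.5, 2.5, 165°): beam 1 = 2.5882 ≠ 1.7321 ✗
  (1.5, 1.5, 285°): beam 1 = 0.5176 ≠ 1.7321 ✗
  (3.5, 3.5, 105°): beam 1 = 2.5882 ≠ 1.7321 ✗
  (5.5, 4.5, 345°): beam 1 = 3.6235 ≠ 1.7321 ✗
  (5.5, 3.5, 150°): beam 1 = 1.0000 ≠ 1.7321 ✗
  …
  (2.5, 4.5, 330°): r_1=1.7321, r_2=3.6235, r_3=0.5176, r_4=0.5774 — all match ✓
Only this pose fits every beam.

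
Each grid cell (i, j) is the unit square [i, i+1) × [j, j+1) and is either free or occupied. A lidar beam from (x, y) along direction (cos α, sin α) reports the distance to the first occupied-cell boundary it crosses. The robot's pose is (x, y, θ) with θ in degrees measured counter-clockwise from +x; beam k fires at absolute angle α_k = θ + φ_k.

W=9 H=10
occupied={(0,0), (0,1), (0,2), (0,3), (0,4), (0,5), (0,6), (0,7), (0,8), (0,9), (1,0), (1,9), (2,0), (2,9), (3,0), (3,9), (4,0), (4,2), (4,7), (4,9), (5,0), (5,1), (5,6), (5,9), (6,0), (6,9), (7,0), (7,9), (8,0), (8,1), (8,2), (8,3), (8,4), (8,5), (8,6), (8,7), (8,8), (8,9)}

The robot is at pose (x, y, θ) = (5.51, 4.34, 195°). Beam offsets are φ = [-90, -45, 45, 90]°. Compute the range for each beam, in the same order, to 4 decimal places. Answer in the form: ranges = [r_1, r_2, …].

beam 1: φ=-90°, α=105°
  dir = (cos 105°, sin 105°) = (-0.2588, 0.9659); from cell (5,4)
  next x-line at t=1.9705, next y-line at t=0.6833; Δt_x=3.8637, Δt_y=1.0353
    y: enter (5,5) at t=0.6833
    y: enter (5,6) at t=1.7186 ← occupied
  → r_1 = 1.7186
beam 2: φ=-45°, α=150°
  dir = (cos 150°, sin 150°) = (-0.8660, 0.5000); from cell (5,4)
  next x-line at t=0.5889, next y-line at t=1.3200; Δt_x=1.1547, Δt_y=2.0000
    x: enter (4,4) at t=0.5889
    y: enter (4,5) at t=1.3200
    x: enter (3,5) at t=1.7436
    x: enter (2,5) at t=2.8983
    y: enter (2,6) at t=3.3200
    x: enter (1,6) at t=4.0530
    x: enter (0,6) at t=5.2077 ← occupied
  → r_2 = 5.2077
beam 3: φ=45°, α=240°
  dir = (cos 240°, sin 240°) = (-0.5000, -0.8660); from cell (5,4)
  next x-line at t=1.0200, next y-line at t=0.3926; Δt_x=2.0000, Δt_y=1.1547
    y: enter (5,3) at t=0.3926
    x: enter (4,3) at t=1.0200
    y: enter (4,2) at t=1.5473 ← occupied
  → r_3 = 1.5473
beam 4: φ=90°, α=285°
  dir = (cos 285°, sin 285°) = (0.2588, -0.9659); from cell (5,4)
  next x-line at t=1.8932, next y-line at t=0.3520; Δt_x=3.8637, Δt_y=1.0353
    y: enter (5,3) at t=0.3520
    y: enter (5,2) at t=1.3873
    x: enter (6,2) at t=1.8932
    y: enter (6,1) at t=2.4225
    y: enter (6,0) at t=3.4578 ← occupied
  → r_4 = 3.4578

ranges = [1.7186, 5.2077, 1.5473, 3.4578]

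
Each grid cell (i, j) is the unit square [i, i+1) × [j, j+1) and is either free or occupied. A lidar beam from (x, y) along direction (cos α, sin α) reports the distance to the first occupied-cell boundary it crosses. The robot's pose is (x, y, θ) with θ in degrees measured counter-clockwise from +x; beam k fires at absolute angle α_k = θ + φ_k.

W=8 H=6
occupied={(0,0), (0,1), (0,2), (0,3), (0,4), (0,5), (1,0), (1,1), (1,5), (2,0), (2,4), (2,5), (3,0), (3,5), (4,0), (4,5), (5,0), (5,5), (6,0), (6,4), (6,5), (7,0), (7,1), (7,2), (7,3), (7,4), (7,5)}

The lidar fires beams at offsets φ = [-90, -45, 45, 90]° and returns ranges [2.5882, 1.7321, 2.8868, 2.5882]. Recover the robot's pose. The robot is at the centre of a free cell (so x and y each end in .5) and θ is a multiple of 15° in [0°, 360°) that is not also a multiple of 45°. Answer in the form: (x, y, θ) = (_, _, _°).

Candidates: 21 free-cell centres × 16 headings = 336 poses. Raycast each; keep the one whose scan matches to 4 dp.
  (1.5, 4.5, 195°): beam 1 = 0.5176 ≠ 2.5882 ✗
  (3.5, 4.5, 60°): beam 1 = 4.0415 ≠ 2.5882 ✗
  (3.5, 1.5, 120°): beam 1 = 4.0415 ≠ 2.5882 ✗
  (1.5, 3.5, 285°): beam 1 = 0.5176 ≠ 2.5882 ✗
  …
  (4.5, 2.5, 285°): r_1=2.5882, r_2=1.7321, r_3=2.8868, r_4=2.5882 — all match ✓
Unique over the lattice → pose = (4.5, 2.5, 285°).

(x, y, θ) = (4.5, 2.5, 285°)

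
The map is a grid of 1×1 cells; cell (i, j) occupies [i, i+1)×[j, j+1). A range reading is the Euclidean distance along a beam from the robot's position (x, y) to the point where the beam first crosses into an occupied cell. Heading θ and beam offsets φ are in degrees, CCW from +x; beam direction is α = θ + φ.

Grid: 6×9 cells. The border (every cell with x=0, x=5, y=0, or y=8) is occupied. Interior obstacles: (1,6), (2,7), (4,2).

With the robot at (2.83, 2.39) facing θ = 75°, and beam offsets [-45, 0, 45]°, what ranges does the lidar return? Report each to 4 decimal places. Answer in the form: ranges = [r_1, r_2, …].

beam 1: φ=-45°, α=30°
  cosα=0.8660 sinα=0.5000 | (2,2) | tMaxX 0.1963 tMaxY 1.2200 | tΔX 1.1547 tΔY 2.0000
    t=0.1963 [x] (3,2)
    t=1.2200 [y] (3,3)
    t=1.3510 [x] (4,3)
    t=2.5057 [x] (5,3) — stop
  → r_1 = 2.5057
beam 2: φ=0°, α=75°
  cosα=0.2588 sinα=0.9659 | (2,2) | tMaxX 0.6568 tMaxY 0.6315 | tΔX 3.8637 tΔY 1.0353
    t=0.6315 [y] (2,3)
    t=0.6568 [x] (3,3)
    t=1.6668 [y] (3,4)
    t=2.7021 [y] (3,5)
    t=3.7373 [y] (3,6)
    t=4.5205 [x] (4,6)
    t=4.7726 [y] (4,7)
    t=5.8079 [y] (4,8) — stop
  → r_2 = 5.8079
beam 3: φ=45°, α=120°
  cosα=-0.5000 sinα=0.8660 | (2,2) | tMaxX 1.6600 tMaxY 0.7044 | tΔX 2.0000 tΔY 1.1547
    t=0.7044 [y] (2,3)
    t=1.6600 [x] (1,3)
    t=1.8591 [y] (1,4)
    t=3.0138 [y] (1,5)
    t=3.6600 [x] (0,5) — stop
  → r_3 = 3.6600

ranges = [2.5057, 5.8079, 3.6600]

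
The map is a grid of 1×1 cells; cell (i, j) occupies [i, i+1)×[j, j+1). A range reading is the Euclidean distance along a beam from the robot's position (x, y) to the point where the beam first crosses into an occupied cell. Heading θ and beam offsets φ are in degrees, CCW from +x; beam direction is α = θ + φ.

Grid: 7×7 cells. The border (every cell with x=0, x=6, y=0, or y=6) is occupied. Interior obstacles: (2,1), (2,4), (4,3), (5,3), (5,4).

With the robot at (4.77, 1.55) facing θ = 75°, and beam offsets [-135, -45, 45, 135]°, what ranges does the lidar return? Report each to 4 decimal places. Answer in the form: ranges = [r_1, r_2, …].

beam 1: φ=-135°, α=300°
  cosα=0.5000 sinα=-0.8660 | (4,1) | tMaxX 0.4600 tMaxY 0.6351 | tΔX 2.0000 tΔY 1.1547
    t=0.4600 [x] (5,1)
    t=0.6351 [y] (5,0) — stop
  → r_1 = 0.6351
beam 2: φ=-45°, α=30°
  cosα=0.8660 sinα=0.5000 | (4,1) | tMaxX 0.2656 tMaxY 0.9000 | tΔX 1.1547 tΔY 2.0000
    t=0.2656 [x] (5,1)
    t=0.9000 [y] (5,2)
    t=1.4203 [x] (6,2) — stop
  → r_2 = 1.4203
beam 3: φ=45°, α=120°
  cosα=-0.5000 sinα=0.8660 | (4,1) | tMaxX 1.5400 tMaxY 0.5196 | tΔX 2.0000 tΔY 1.1547
    t=0.5196 [y] (4,2)
    t=1.5400 [x] (3,2)
    t=1.6743 [y] (3,3)
    t=2.8290 [y] (3,4)
    t=3.5400 [x] (2,4) — stop
  → r_3 = 3.5400
beam 4: φ=135°, α=210°
  cosα=-0.8660 sinα=-0.5000 | (4,1) | tMaxX 0.8891 tMaxY 1.1000 | tΔX 1.1547 tΔY 2.0000
    t=0.8891 [x] (3,1)
    t=1.1000 [y] (3,0) — stop
  → r_4 = 1.1000

ranges = [0.6351, 1.4203, 3.5400, 1.1000]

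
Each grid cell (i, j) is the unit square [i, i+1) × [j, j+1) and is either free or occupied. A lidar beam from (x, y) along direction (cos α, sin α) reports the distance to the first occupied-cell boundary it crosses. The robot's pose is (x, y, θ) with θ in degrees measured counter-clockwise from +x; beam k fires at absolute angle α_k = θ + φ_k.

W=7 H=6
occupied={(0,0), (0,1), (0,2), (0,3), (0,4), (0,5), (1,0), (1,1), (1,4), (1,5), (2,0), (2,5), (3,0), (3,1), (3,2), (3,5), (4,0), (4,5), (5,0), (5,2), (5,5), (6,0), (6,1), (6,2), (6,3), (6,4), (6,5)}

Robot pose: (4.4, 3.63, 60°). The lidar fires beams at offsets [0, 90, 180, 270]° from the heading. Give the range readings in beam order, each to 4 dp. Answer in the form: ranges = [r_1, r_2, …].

ranges = [1.5819, 2.7400, 0.8000, 1.2600]

beam 1: φ=0°, α=60°
  dir = (cos 60°, sin 60°) = (0.5000, 0.8660); from cell (4,3)
  next x-line at t=1.2000, next y-line at t=0.4272; Δt_x=2.0000, Δt_y=1.1547
    y: enter (4,4) at t=0.4272
    x: enter (5,4) at t=1.2000
    y: enter (5,5) at t=1.5819 ← occupied
  → r_1 = 1.5819
beam 2: φ=90°, α=150°
  dir = (cos 150°, sin 150°) = (-0.8660, 0.5000); from cell (4,3)
  next x-line at t=0.4619, next y-line at t=0.7400; Δt_x=1.1547, Δt_y=2.0000
    x: enter (3,3) at t=0.4619
    y: enter (3,4) at t=0.7400
    x: enter (2,4) at t=1.6166
    y: enter (2,5) at t=2.7400 ← occupied
  → r_2 = 2.7400
beam 3: φ=180°, α=240°
  dir = (cos 240°, sin 240°) = (-0.5000, -0.8660); from cell (4,3)
  next x-line at t=0.8000, next y-line at t=0.7275; Δt_x=2.0000, Δt_y=1.1547
    y: enter (4,2) at t=0.7275
    x: enter (3,2) at t=0.8000 ← occupied
  → r_3 = 0.8000
beam 4: φ=270°, α=330°
  dir = (cos 330°, sin 330°) = (0.8660, -0.5000); from cell (4,3)
  next x-line at t=0.6928, next y-line at t=1.2600; Δt_x=1.1547, Δt_y=2.0000
    x: enter (5,3) at t=0.6928
    y: enter (5,2) at t=1.2600 ← occupied
  → r_4 = 1.2600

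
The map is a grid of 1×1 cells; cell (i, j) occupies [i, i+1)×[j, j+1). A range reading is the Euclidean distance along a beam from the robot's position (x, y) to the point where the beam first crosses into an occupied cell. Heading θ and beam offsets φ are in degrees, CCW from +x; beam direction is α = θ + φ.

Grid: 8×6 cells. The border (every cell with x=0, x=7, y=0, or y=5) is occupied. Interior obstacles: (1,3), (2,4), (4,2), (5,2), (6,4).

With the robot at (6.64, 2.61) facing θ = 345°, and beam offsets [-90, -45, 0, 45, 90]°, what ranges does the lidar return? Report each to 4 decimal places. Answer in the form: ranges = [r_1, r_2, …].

beam 1: φ=-90°, α=255°
  direction (-0.2588, -0.9659); cell (6,2); t to first gridline: x 2.4728, y 0.6315 (then +3.8637 / +1.0353)
    (6,1) via y @ 0.6315
    (6,0) via y @ 1.6668  # hit
  → r_1 = 1.6668
beam 2: φ=-45°, α=300°
  direction (0.5000, -0.8660); cell (6,2); t to first gridline: x 0.7200, y 0.7044 (then +2.0000 / +1.1547)
    (6,1) via y @ 0.7044
    (7,1) via x @ 0.7200  # hit
  → r_2 = 0.7200
beam 3: φ=0°, α=345°
  direction (0.9659, -0.2588); cell (6,2); t to first gridline: x 0.3727, y 2.3569 (then +1.0353 / +3.8637)
    (7,2) via x @ 0.3727  # hit
  → r_3 = 0.3727
beam 4: φ=45°, α=30°
  direction (0.8660, 0.5000); cell (6,2); t to first gridline: x 0.4157, y 0.7800 (then +1.1547 / +2.0000)
    (7,2) via x @ 0.4157  # hit
  → r_4 = 0.4157
beam 5: φ=90°, α=75°
  direction (0.2588, 0.9659); cell (6,2); t to first gridline: x 1.3909, y 0.4038 (then +3.8637 / +1.0353)
    (6,3) via y @ 0.4038
    (7,3) via x @ 1.3909  # hit
  → r_5 = 1.3909

ranges = [1.6668, 0.7200, 0.3727, 0.4157, 1.3909]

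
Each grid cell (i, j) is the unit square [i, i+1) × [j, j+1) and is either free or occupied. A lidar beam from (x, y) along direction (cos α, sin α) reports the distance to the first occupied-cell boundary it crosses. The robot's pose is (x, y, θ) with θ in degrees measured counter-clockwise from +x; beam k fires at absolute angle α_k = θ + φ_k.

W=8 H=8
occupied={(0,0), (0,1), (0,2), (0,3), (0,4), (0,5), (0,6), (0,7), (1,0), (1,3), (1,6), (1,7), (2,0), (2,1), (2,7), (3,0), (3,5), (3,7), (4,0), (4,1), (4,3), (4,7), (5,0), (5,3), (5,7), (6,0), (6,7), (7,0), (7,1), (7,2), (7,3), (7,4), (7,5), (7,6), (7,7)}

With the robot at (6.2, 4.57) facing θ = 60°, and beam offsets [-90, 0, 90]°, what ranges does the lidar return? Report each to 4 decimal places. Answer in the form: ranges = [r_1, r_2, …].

beam 1: φ=-90°, α=330°
  dir = (cos 330°, sin 330°) = (0.8660, -0.5000); from cell (6,4)
  next x-line at t=0.9238, next y-line at t=1.1400; Δt_x=1.1547, Δt_y=2.0000
    x: enter (7,4) at t=0.9238 ← occupied
  → r_1 = 0.9238
beam 2: φ=0°, α=60°
  dir = (cos 60°, sin 60°) = (0.5000, 0.8660); from cell (6,4)
  next x-line at t=1.6000, next y-line at t=0.4965; Δt_x=2.0000, Δt_y=1.1547
    y: enter (6,5) at t=0.4965
    x: enter (7,5) at t=1.6000 ← occupied
  → r_2 = 1.6000
beam 3: φ=90°, α=150°
  dir = (cos 150°, sin 150°) = (-0.8660, 0.5000); from cell (6,4)
  next x-line at t=0.2309, next y-line at t=0.8600; Δt_x=1.1547, Δt_y=2.0000
    x: enter (5,4) at t=0.2309
    y: enter (5,5) at t=0.8600
    x: enter (4,5) at t=1.3856
    x: enter (3,5) at t=2.5403 ← occupied
  → r_3 = 2.5403

ranges = [0.9238, 1.6000, 2.5403]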